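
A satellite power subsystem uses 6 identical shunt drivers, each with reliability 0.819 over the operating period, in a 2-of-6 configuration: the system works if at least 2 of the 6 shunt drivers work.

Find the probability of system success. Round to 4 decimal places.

0.9990

R = Σ_{i=2}^{6} C(6,i) p^i (1−p)^{6−i} with p = 0.819
C(6,2)·0.819^2·0.181^4 = 0.010799
C(6,3)·0.819^3·0.181^3 = 0.065150
C(6,4)·0.819^4·0.181^2 = 0.221098
C(6,5)·0.819^5·0.181^1 = 0.400174
C(6,6)·0.819^6·0.181^0 = 0.301789
Sum = 0.9990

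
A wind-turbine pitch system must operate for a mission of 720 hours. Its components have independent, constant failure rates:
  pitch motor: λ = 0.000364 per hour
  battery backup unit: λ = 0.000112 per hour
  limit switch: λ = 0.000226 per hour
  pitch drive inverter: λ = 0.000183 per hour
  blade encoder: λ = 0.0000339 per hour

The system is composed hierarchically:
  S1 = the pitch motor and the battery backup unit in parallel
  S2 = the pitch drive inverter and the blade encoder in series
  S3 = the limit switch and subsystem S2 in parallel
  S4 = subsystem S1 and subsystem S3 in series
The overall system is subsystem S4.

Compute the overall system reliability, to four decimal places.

R(pitch motor) = exp(−0.000364 × 720) = 0.769449
R(battery backup unit) = exp(−0.000112 × 720) = 0.922526
R(limit switch) = exp(−0.000226 × 720) = 0.849829
R(pitch drive inverter) = exp(−0.000183 × 720) = 0.876551
R(blade encoder) = exp(−0.0000339 × 720) = 0.975887
Parallel (pitch motor and battery backup unit): 1 − (1 − 0.769449)(1 − 0.922526) = 0.982138
Series (pitch drive inverter and blade encoder): 0.876551 × 0.975887 = 0.855415
Parallel (limit switch and [0.855415]): 1 − (1 − 0.849829)(1 − 0.855415) = 0.978288
Series ([0.982138] and [0.978288]): 0.982138 × 0.978288 = 0.9608

0.9608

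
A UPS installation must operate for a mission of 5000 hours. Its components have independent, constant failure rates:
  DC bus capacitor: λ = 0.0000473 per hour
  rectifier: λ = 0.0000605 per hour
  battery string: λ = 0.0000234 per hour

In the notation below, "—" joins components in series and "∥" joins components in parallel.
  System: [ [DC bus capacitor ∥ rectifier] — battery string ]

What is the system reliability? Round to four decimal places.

R(DC bus capacitor) = exp(−0.0000473 × 5000) = 0.789386
R(rectifier) = exp(−0.0000605 × 5000) = 0.738968
R(battery string) = exp(−0.0000234 × 5000) = 0.889585
Parallel (DC bus capacitor and rectifier): 1 − (1 − 0.789386)(1 − 0.738968) = 0.945023
Series ([0.945023] and battery string): 0.945023 × 0.889585 = 0.8407

0.8407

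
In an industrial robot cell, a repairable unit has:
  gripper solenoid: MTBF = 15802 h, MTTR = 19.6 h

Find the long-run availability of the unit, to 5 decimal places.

0.99876

A(gripper solenoid) = MTBF/(MTBF+MTTR) = 15802/(15802+19.6) = 0.99876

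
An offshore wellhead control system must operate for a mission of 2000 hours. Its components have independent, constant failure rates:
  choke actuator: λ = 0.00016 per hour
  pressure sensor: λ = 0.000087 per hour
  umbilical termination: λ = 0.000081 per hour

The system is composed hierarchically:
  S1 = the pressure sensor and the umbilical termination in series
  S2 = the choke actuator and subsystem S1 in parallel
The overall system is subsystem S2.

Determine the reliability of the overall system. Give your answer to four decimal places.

R(choke actuator) = exp(−0.00016 × 2000) = 0.726149
R(pressure sensor) = exp(−0.000087 × 2000) = 0.840297
R(umbilical termination) = exp(−0.000081 × 2000) = 0.850441
Series (pressure sensor and umbilical termination): 0.840297 × 0.850441 = 0.714623
Parallel (choke actuator and [0.714623]): 1 − (1 − 0.726149)(1 − 0.714623) = 0.9218

0.9218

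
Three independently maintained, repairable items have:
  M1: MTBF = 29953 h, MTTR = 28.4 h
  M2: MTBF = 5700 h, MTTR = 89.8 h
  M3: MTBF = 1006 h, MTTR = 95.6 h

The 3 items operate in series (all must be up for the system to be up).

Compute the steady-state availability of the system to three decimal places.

0.898

A(M1) = MTBF/(MTBF+MTTR) = 29953/(29953+28.4) = 0.999053
A(M2) = MTBF/(MTBF+MTTR) = 5700/(5700+89.8) = 0.984490
A(M3) = MTBF/(MTBF+MTTR) = 1006/(1006+95.6) = 0.913217
Series availability: 0.999053 × 0.984490 × 0.913217 = 0.898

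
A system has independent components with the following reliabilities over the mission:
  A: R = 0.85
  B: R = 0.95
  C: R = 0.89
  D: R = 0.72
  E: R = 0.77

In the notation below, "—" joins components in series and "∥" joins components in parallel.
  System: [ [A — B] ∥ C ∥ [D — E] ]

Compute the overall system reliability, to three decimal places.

0.991

Series (A and B): 0.85000 × 0.95000 = 0.80750
Series (D and E): 0.72000 × 0.77000 = 0.55440
Parallel ([0.80750], C, and [0.55440]): 1 − (1 − 0.80750)(1 − 0.89000)(1 − 0.55440) = 0.991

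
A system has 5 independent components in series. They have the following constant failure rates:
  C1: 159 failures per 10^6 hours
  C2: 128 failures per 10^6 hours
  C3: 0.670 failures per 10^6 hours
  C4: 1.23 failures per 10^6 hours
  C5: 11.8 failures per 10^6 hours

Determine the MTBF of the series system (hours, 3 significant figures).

3330

Series of exponential components: λ_sys = Σ λ_i
λ_sys = 0.000159 + 0.000128 + 0.000000670 + 0.00000123 + 0.0000118 = 3.0070e-04 /h
MTBF = 1 / λ_sys = 3330 h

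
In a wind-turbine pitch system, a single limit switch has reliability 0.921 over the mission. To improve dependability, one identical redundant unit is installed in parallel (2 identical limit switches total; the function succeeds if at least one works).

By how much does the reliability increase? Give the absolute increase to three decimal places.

0.073

R_before = 0.921
R_after = 1 − (1 − 0.921)^2 = 0.994
ΔR = 0.994 − 0.921 = 0.073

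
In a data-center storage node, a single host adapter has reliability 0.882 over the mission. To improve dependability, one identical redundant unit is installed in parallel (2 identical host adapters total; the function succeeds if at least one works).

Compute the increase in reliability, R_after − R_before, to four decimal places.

R_before = 0.882
R_after = 1 − (1 − 0.882)^2 = 0.9861
ΔR = 0.9861 − 0.882 = 0.1041

0.1041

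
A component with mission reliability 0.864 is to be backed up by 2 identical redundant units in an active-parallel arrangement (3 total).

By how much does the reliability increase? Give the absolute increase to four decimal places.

0.1335

R_before = 0.864
R_after = 1 − (1 − 0.864)^3 = 0.9975
ΔR = 0.9975 − 0.864 = 0.1335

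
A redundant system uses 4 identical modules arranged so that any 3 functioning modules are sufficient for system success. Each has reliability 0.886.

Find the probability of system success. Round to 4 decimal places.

0.9334

R = Σ_{i=3}^{4} C(4,i) p^i (1−p)^{4−i} with p = 0.886
C(4,3)·0.886^3·0.114^1 = 0.317151
C(4,4)·0.886^4·0.114^0 = 0.616219
Sum = 0.9334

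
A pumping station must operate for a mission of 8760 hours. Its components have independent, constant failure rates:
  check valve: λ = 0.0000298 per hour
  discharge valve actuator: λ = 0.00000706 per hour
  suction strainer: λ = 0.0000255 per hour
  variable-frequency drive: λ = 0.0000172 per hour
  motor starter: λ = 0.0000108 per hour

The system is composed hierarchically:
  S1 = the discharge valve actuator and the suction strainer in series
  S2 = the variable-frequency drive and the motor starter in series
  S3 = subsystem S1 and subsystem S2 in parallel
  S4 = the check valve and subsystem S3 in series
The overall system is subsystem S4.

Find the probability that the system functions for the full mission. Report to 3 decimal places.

0.729

R(check valve) = exp(−0.0000298 × 8760) = 0.77024
R(discharge valve actuator) = exp(−0.00000706 × 8760) = 0.94003
R(suction strainer) = exp(−0.0000255 × 8760) = 0.79981
R(variable-frequency drive) = exp(−0.0000172 × 8760) = 0.86013
R(motor starter) = exp(−0.0000108 × 8760) = 0.90973
Series (discharge valve actuator and suction strainer): 0.94003 × 0.79981 = 0.75185
Series (variable-frequency drive and motor starter): 0.86013 × 0.90973 = 0.78249
Parallel ([0.75185] and [0.78249]): 1 − (1 − 0.75185)(1 − 0.78249) = 0.94602
Series (check valve and [0.94602]): 0.77024 × 0.94602 = 0.729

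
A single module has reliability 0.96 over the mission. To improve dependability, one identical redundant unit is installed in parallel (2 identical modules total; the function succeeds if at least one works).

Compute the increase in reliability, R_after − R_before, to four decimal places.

0.0384

R_before = 0.96
R_after = 1 − (1 − 0.96)^2 = 0.9984
ΔR = 0.9984 − 0.96 = 0.0384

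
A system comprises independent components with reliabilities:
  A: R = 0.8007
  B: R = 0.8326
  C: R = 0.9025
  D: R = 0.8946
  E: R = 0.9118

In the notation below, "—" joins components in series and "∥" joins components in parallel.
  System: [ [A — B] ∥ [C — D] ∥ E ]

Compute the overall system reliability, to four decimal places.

0.9943

Series (A and B): 0.800700 × 0.832600 = 0.666663
Series (C and D): 0.902500 × 0.894600 = 0.807377
Parallel ([0.666663], [0.807377], and E): 1 − (1 − 0.666663)(1 − 0.807377)(1 − 0.911800) = 0.9943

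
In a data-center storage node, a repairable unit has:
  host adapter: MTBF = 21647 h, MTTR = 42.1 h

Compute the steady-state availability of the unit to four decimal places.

A(host adapter) = MTBF/(MTBF+MTTR) = 21647/(21647+42.1) = 0.9981

0.9981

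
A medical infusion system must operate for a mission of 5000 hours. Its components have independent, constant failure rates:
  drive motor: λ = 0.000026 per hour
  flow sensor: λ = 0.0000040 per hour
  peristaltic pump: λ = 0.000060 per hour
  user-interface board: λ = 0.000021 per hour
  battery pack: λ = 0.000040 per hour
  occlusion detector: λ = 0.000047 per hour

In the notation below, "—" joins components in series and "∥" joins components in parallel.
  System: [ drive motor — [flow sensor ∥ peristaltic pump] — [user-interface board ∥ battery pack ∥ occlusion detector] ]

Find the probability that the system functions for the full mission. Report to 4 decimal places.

0.8703

R(drive motor) = exp(−0.000026 × 5000) = 0.878095
R(flow sensor) = exp(−0.0000040 × 5000) = 0.980199
R(peristaltic pump) = exp(−0.000060 × 5000) = 0.740818
R(user-interface board) = exp(−0.000021 × 5000) = 0.900325
R(battery pack) = exp(−0.000040 × 5000) = 0.818731
R(occlusion detector) = exp(−0.000047 × 5000) = 0.790571
Parallel (flow sensor and peristaltic pump): 1 − (1 − 0.980199)(1 − 0.740818) = 0.994868
Parallel (user-interface board, battery pack, and occlusion detector): 1 − (1 − 0.900325)(1 − 0.818731)(1 − 0.790571) = 0.996216
Series (drive motor, [0.994868], and [0.996216]): 0.878095 × 0.994868 × 0.996216 = 0.8703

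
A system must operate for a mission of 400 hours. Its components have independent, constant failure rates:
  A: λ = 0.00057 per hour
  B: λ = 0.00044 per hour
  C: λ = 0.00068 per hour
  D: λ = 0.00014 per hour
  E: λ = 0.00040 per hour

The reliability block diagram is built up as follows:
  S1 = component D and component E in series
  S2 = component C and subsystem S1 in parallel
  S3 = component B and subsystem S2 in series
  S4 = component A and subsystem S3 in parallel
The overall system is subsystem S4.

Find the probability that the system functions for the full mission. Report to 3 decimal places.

0.959

R(A) = exp(−0.00057 × 400) = 0.79612
R(B) = exp(−0.00044 × 400) = 0.83862
R(C) = exp(−0.00068 × 400) = 0.76185
R(D) = exp(−0.00014 × 400) = 0.94554
R(E) = exp(−0.00040 × 400) = 0.85214
Series (D and E): 0.94554 × 0.85214 = 0.80573
Parallel (C and [0.80573]): 1 − (1 − 0.76185)(1 − 0.80573) = 0.95373
Series (B and [0.95373]): 0.83862 × 0.95373 = 0.79982
Parallel (A and [0.79982]): 1 − (1 − 0.79612)(1 − 0.79982) = 0.959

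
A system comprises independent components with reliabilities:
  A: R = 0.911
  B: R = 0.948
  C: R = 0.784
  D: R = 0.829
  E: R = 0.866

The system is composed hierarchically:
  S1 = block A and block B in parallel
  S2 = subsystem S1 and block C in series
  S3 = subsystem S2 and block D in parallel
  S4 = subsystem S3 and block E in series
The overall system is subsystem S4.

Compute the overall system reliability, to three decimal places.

Parallel (A and B): 1 − (1 − 0.91100)(1 − 0.94800) = 0.99537
Series ([0.99537] and C): 0.99537 × 0.78400 = 0.78037
Parallel ([0.78037] and D): 1 − (1 − 0.78037)(1 − 0.82900) = 0.96244
Series ([0.96244] and E): 0.96244 × 0.86600 = 0.833

0.833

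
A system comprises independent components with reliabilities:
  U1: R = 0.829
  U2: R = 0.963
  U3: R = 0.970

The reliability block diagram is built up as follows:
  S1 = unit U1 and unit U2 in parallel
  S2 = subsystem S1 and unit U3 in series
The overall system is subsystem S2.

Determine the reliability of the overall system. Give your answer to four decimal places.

0.9639

Parallel (U1 and U2): 1 − (1 − 0.829000)(1 − 0.963000) = 0.993673
Series ([0.993673] and U3): 0.993673 × 0.970000 = 0.9639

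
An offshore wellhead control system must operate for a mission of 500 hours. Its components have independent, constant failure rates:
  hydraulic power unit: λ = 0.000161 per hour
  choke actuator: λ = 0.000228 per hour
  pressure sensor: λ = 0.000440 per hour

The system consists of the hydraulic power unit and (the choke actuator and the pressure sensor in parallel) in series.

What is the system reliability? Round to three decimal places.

R(hydraulic power unit) = exp(−0.000161 × 500) = 0.92265
R(choke actuator) = exp(−0.000228 × 500) = 0.89226
R(pressure sensor) = exp(−0.000440 × 500) = 0.80252
Parallel (choke actuator and pressure sensor): 1 − (1 − 0.89226)(1 − 0.80252) = 0.97872
Series (hydraulic power unit and [0.97872]): 0.92265 × 0.97872 = 0.903

0.903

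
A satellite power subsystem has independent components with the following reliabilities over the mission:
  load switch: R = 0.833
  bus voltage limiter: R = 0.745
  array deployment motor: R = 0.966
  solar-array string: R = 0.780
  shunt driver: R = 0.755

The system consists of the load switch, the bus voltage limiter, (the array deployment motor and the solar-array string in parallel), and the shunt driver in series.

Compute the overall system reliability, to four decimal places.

0.4650

Parallel (array deployment motor and solar-array string): 1 − (1 − 0.966000)(1 − 0.780000) = 0.992520
Series (load switch, bus voltage limiter, [0.992520], and shunt driver): 0.833000 × 0.745000 × 0.992520 × 0.755000 = 0.4650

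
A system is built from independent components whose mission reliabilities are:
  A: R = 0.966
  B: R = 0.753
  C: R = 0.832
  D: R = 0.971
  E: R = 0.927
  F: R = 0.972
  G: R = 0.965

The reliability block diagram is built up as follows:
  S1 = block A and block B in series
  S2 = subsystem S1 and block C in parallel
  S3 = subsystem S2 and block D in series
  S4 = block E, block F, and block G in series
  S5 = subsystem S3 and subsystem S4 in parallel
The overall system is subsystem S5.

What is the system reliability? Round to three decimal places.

0.990

Series (A and B): 0.96600 × 0.75300 = 0.72740
Parallel ([0.72740] and C): 1 − (1 − 0.72740)(1 − 0.83200) = 0.95420
Series ([0.95420] and D): 0.95420 × 0.97100 = 0.92653
Series (E, F, and G): 0.92700 × 0.97200 × 0.96500 = 0.86951
Parallel ([0.92653] and [0.86951]): 1 − (1 − 0.92653)(1 − 0.86951) = 0.990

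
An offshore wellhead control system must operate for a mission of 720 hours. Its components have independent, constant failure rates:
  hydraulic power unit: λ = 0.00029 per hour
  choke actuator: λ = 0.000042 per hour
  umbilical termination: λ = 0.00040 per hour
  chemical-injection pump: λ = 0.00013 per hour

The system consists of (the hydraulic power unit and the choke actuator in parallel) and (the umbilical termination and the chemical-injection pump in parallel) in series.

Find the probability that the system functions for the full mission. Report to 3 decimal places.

0.972

R(hydraulic power unit) = exp(−0.00029 × 720) = 0.81156
R(choke actuator) = exp(−0.000042 × 720) = 0.97021
R(umbilical termination) = exp(−0.00040 × 720) = 0.74976
R(chemical-injection pump) = exp(−0.00013 × 720) = 0.91065
Parallel (hydraulic power unit and choke actuator): 1 − (1 − 0.81156)(1 − 0.97021) = 0.99439
Parallel (umbilical termination and chemical-injection pump): 1 − (1 − 0.74976)(1 − 0.91065) = 0.97764
Series ([0.99439] and [0.97764]): 0.99439 × 0.97764 = 0.972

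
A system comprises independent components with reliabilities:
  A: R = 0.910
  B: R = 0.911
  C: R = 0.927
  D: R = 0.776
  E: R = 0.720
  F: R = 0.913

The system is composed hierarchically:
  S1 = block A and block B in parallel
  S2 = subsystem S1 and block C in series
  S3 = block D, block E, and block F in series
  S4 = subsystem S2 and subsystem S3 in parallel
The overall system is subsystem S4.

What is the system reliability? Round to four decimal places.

Parallel (A and B): 1 − (1 − 0.910000)(1 − 0.911000) = 0.991990
Series ([0.991990] and C): 0.991990 × 0.927000 = 0.919575
Series (D, E, and F): 0.776000 × 0.720000 × 0.913000 = 0.510111
Parallel ([0.919575] and [0.510111]): 1 − (1 − 0.919575)(1 − 0.510111) = 0.9606

0.9606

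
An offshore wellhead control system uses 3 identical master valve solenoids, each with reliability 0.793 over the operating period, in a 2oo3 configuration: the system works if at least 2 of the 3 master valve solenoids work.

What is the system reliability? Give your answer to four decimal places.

0.8892

R = Σ_{i=2}^{3} C(3,i) p^i (1−p)^{3−i} with p = 0.793
C(3,2)·0.793^2·0.207^1 = 0.390515
C(3,3)·0.793^3·0.207^0 = 0.498677
Sum = 0.8892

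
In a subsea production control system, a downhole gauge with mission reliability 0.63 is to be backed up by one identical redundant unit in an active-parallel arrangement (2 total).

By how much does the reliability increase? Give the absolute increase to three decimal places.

R_before = 0.63
R_after = 1 − (1 − 0.63)^2 = 0.863
ΔR = 0.863 − 0.63 = 0.233

0.233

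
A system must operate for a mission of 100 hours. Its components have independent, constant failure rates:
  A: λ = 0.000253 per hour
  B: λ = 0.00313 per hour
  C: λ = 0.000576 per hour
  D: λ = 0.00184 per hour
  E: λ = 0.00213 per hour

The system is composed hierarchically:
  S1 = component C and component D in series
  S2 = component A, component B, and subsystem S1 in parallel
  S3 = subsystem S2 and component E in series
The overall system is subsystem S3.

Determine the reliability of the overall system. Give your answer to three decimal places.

R(A) = exp(−0.000253 × 100) = 0.97502
R(B) = exp(−0.00313 × 100) = 0.73125
R(C) = exp(−0.000576 × 100) = 0.94403
R(D) = exp(−0.00184 × 100) = 0.83194
R(E) = exp(−0.00213 × 100) = 0.80816
Series (C and D): 0.94403 × 0.83194 = 0.78538
Parallel (A, B, and [0.78538]): 1 − (1 − 0.97502)(1 − 0.73125)(1 − 0.78538) = 0.99856
Series ([0.99856] and E): 0.99856 × 0.80816 = 0.807

0.807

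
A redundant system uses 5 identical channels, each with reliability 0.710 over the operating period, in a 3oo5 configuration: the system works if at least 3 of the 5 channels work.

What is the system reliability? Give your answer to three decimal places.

0.850

R = Σ_{i=3}^{5} C(5,i) p^i (1−p)^{5−i} with p = 0.710
C(5,3)·0.710^3·0.290^2 = 0.30100
C(5,4)·0.710^4·0.290^1 = 0.36847
C(5,5)·0.710^5·0.290^0 = 0.18042
Sum = 0.850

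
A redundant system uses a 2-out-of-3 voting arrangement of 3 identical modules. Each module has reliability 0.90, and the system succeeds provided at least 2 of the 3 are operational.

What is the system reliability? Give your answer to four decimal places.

R = Σ_{i=2}^{3} C(3,i) p^i (1−p)^{3−i} with p = 0.90
C(3,2)·0.90^2·0.10^1 = 0.243000
C(3,3)·0.90^3·0.10^0 = 0.729000
Sum = 0.9720

0.9720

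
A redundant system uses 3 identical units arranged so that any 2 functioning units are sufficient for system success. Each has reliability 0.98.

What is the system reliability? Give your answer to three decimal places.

0.999

R = Σ_{i=2}^{3} C(3,i) p^i (1−p)^{3−i} with p = 0.98
C(3,2)·0.98^2·0.02^1 = 0.05762
C(3,3)·0.98^3·0.02^0 = 0.94119
Sum = 0.999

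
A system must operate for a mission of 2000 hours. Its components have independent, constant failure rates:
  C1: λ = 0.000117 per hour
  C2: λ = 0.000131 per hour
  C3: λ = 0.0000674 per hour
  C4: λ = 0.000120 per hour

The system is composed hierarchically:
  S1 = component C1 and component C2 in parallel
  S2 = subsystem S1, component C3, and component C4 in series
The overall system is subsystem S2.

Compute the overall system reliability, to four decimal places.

0.6544

R(C1) = exp(−0.000117 × 2000) = 0.791362
R(C2) = exp(−0.000131 × 2000) = 0.769511
R(C3) = exp(−0.0000674 × 2000) = 0.873891
R(C4) = exp(−0.000120 × 2000) = 0.786628
Parallel (C1 and C2): 1 − (1 − 0.791362)(1 − 0.769511) = 0.951911
Series ([0.951911], C3, and C4): 0.951911 × 0.873891 × 0.786628 = 0.6544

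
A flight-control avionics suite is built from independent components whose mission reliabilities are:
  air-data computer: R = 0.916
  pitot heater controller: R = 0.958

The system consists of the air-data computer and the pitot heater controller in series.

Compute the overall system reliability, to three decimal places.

Series (air-data computer and pitot heater controller): 0.91600 × 0.95800 = 0.878

0.878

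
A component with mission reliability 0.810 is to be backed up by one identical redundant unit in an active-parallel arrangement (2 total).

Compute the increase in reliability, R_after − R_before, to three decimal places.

R_before = 0.810
R_after = 1 − (1 − 0.810)^2 = 0.964
ΔR = 0.964 − 0.810 = 0.154

0.154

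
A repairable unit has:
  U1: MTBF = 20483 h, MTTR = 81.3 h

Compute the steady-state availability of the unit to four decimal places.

A(U1) = MTBF/(MTBF+MTTR) = 20483/(20483+81.3) = 0.9960

0.9960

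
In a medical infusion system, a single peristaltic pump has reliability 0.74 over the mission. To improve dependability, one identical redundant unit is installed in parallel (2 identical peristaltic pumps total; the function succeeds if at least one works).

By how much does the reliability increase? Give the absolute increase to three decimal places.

0.192

R_before = 0.74
R_after = 1 − (1 − 0.74)^2 = 0.932
ΔR = 0.932 − 0.74 = 0.192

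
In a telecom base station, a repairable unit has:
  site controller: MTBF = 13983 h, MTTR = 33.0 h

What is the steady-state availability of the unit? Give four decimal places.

A(site controller) = MTBF/(MTBF+MTTR) = 13983/(13983+33.0) = 0.9976

0.9976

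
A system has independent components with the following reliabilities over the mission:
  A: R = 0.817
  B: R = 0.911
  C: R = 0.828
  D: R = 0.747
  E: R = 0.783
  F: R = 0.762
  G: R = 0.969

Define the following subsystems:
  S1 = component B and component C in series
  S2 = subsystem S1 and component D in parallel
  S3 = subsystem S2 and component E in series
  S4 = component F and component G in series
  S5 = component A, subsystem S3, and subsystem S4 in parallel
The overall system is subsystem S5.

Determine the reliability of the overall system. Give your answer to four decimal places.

0.9873

Series (B and C): 0.911000 × 0.828000 = 0.754308
Parallel ([0.754308] and D): 1 − (1 − 0.754308)(1 − 0.747000) = 0.937840
Series ([0.937840] and E): 0.937840 × 0.783000 = 0.734329
Series (F and G): 0.762000 × 0.969000 = 0.738378
Parallel (A, [0.734329], and [0.738378]): 1 − (1 − 0.817000)(1 − 0.734329)(1 − 0.738378) = 0.9873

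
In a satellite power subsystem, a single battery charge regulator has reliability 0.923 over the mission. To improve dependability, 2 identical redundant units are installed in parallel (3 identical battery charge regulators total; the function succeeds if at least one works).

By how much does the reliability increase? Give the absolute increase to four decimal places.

R_before = 0.923
R_after = 1 − (1 − 0.923)^3 = 0.9995
ΔR = 0.9995 − 0.923 = 0.0765

0.0765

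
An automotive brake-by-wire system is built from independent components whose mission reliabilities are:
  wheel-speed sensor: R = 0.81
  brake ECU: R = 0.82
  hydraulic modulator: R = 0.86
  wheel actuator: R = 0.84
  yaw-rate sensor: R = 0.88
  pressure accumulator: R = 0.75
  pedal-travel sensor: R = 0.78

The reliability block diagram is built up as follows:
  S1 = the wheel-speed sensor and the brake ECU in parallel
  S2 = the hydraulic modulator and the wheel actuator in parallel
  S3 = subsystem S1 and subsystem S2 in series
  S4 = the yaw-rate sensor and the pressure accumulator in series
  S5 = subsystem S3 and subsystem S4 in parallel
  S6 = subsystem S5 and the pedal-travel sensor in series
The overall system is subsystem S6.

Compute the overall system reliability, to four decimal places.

0.7652

Parallel (wheel-speed sensor and brake ECU): 1 − (1 − 0.810000)(1 − 0.820000) = 0.965800
Parallel (hydraulic modulator and wheel actuator): 1 − (1 − 0.860000)(1 − 0.840000) = 0.977600
Series ([0.965800] and [0.977600]): 0.965800 × 0.977600 = 0.944166
Series (yaw-rate sensor and pressure accumulator): 0.880000 × 0.750000 = 0.660000
Parallel ([0.944166] and [0.660000]): 1 − (1 − 0.944166)(1 − 0.660000) = 0.981016
Series ([0.981016] and pedal-travel sensor): 0.981016 × 0.780000 = 0.7652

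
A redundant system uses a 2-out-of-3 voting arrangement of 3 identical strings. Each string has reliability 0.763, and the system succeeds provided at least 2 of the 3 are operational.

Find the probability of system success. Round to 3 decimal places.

0.858

R = Σ_{i=2}^{3} C(3,i) p^i (1−p)^{3−i} with p = 0.763
C(3,2)·0.763^2·0.237^1 = 0.41392
C(3,3)·0.763^3·0.237^0 = 0.44419
Sum = 0.858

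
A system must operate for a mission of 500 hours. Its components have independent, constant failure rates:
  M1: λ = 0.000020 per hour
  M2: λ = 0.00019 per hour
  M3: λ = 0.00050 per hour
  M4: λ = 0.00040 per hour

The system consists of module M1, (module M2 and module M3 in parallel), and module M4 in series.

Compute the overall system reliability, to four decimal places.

0.7943

R(M1) = exp(−0.000020 × 500) = 0.990050
R(M2) = exp(−0.00019 × 500) = 0.909373
R(M3) = exp(−0.00050 × 500) = 0.778801
R(M4) = exp(−0.00040 × 500) = 0.818731
Parallel (M2 and M3): 1 − (1 − 0.909373)(1 − 0.778801) = 0.979953
Series (M1, [0.979953], and M4): 0.990050 × 0.979953 × 0.818731 = 0.7943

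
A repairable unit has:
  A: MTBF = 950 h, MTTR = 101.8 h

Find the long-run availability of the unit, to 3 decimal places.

A(A) = MTBF/(MTBF+MTTR) = 950/(950+101.8) = 0.903

0.903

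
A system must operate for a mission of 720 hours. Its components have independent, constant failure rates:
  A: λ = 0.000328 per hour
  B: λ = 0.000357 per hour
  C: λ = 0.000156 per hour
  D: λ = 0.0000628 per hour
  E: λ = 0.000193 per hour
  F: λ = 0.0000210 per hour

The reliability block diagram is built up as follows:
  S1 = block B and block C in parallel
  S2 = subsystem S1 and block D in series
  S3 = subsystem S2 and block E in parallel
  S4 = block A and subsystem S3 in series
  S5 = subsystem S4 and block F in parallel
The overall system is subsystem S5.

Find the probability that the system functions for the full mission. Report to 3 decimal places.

0.997

R(A) = exp(−0.000328 × 720) = 0.78965
R(B) = exp(−0.000357 × 720) = 0.77334
R(C) = exp(−0.000156 × 720) = 0.89376
R(D) = exp(−0.0000628 × 720) = 0.95579
R(E) = exp(−0.000193 × 720) = 0.87026
R(F) = exp(−0.0000210 × 720) = 0.98499
Parallel (B and C): 1 − (1 − 0.77334)(1 − 0.89376) = 0.97592
Series ([0.97592] and D): 0.97592 × 0.95579 = 0.93277
Parallel ([0.93277] and E): 1 − (1 − 0.93277)(1 − 0.87026) = 0.99128
Series (A and [0.99128]): 0.78965 × 0.99128 = 0.78276
Parallel ([0.78276] and F): 1 − (1 − 0.78276)(1 − 0.98499) = 0.997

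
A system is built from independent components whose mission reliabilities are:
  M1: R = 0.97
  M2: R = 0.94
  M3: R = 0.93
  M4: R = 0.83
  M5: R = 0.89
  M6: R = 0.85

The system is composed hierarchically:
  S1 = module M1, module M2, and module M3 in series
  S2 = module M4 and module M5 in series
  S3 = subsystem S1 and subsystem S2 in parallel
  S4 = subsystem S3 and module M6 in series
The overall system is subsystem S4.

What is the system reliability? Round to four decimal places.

0.8162

Series (M1, M2, and M3): 0.970000 × 0.940000 × 0.930000 = 0.847974
Series (M4 and M5): 0.830000 × 0.890000 = 0.738700
Parallel ([0.847974] and [0.738700]): 1 − (1 − 0.847974)(1 − 0.738700) = 0.960276
Series ([0.960276] and M6): 0.960276 × 0.850000 = 0.8162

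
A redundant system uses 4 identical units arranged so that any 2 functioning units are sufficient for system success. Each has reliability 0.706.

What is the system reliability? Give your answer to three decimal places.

0.921

R = Σ_{i=2}^{4} C(4,i) p^i (1−p)^{4−i} with p = 0.706
C(4,2)·0.706^2·0.294^2 = 0.25850
C(4,3)·0.706^3·0.294^1 = 0.41383
C(4,4)·0.706^4·0.294^0 = 0.24844
Sum = 0.921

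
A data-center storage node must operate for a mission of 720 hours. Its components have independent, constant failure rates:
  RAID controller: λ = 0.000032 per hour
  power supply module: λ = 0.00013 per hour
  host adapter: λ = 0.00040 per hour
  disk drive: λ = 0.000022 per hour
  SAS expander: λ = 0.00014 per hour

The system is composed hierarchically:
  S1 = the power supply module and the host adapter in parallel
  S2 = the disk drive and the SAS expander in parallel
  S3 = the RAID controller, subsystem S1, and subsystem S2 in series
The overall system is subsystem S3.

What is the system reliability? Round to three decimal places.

R(RAID controller) = exp(−0.000032 × 720) = 0.97722
R(power supply module) = exp(−0.00013 × 720) = 0.91065
R(host adapter) = exp(−0.00040 × 720) = 0.74976
R(disk drive) = exp(−0.000022 × 720) = 0.98428
R(SAS expander) = exp(−0.00014 × 720) = 0.90411
Parallel (power supply module and host adapter): 1 − (1 − 0.91065)(1 − 0.74976) = 0.97764
Parallel (disk drive and SAS expander): 1 − (1 − 0.98428)(1 − 0.90411) = 0.99849
Series (RAID controller, [0.97764], and [0.99849]): 0.97722 × 0.97764 × 0.99849 = 0.954

0.954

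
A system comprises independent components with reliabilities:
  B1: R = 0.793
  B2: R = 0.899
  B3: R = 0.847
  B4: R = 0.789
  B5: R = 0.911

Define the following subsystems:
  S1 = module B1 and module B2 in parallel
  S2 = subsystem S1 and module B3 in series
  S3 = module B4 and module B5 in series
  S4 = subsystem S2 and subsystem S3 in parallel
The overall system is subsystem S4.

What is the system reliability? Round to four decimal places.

0.9520

Parallel (B1 and B2): 1 − (1 − 0.793000)(1 − 0.899000) = 0.979093
Series ([0.979093] and B3): 0.979093 × 0.847000 = 0.829292
Series (B4 and B5): 0.789000 × 0.911000 = 0.718779
Parallel ([0.829292] and [0.718779]): 1 − (1 − 0.829292)(1 − 0.718779) = 0.9520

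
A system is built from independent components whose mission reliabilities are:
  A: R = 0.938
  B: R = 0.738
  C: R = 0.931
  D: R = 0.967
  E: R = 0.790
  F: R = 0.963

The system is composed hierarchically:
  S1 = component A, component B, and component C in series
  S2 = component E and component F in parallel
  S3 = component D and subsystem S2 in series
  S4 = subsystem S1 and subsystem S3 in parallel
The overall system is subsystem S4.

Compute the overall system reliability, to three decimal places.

0.986

Series (A, B, and C): 0.93800 × 0.73800 × 0.93100 = 0.64448
Parallel (E and F): 1 − (1 − 0.79000)(1 − 0.96300) = 0.99223
Series (D and [0.99223]): 0.96700 × 0.99223 = 0.95949
Parallel ([0.64448] and [0.95949]): 1 − (1 − 0.64448)(1 − 0.95949) = 0.986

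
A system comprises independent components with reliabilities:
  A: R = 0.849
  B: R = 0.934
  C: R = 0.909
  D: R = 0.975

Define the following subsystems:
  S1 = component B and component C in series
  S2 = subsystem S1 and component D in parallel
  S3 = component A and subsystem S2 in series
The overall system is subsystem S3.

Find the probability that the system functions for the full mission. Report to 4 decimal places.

0.8458

Series (B and C): 0.934000 × 0.909000 = 0.849006
Parallel ([0.849006] and D): 1 − (1 − 0.849006)(1 − 0.975000) = 0.996225
Series (A and [0.996225]): 0.849000 × 0.996225 = 0.8458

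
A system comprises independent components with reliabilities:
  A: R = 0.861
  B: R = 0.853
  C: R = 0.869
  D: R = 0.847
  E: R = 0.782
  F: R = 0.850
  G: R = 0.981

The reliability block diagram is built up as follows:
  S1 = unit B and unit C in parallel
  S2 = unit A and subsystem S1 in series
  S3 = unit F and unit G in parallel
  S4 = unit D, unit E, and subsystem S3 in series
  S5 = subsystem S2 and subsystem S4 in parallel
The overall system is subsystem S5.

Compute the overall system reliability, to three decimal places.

Parallel (B and C): 1 − (1 − 0.85300)(1 − 0.86900) = 0.98074
Series (A and [0.98074]): 0.86100 × 0.98074 = 0.84442
Parallel (F and G): 1 − (1 − 0.85000)(1 − 0.98100) = 0.99715
Series (D, E, and [0.99715]): 0.84700 × 0.78200 × 0.99715 = 0.66047
Parallel ([0.84442] and [0.66047]): 1 − (1 − 0.84442)(1 − 0.66047) = 0.947

0.947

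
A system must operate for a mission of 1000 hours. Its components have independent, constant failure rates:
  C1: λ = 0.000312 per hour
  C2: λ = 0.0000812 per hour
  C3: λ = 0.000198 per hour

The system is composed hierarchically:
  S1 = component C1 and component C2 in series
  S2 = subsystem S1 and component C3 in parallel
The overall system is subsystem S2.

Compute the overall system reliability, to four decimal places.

R(C1) = exp(−0.000312 × 1000) = 0.731982
R(C2) = exp(−0.0000812 × 1000) = 0.922009
R(C3) = exp(−0.000198 × 1000) = 0.820370
Series (C1 and C2): 0.731982 × 0.922009 = 0.674894
Parallel ([0.674894] and C3): 1 − (1 − 0.674894)(1 − 0.820370) = 0.9416

0.9416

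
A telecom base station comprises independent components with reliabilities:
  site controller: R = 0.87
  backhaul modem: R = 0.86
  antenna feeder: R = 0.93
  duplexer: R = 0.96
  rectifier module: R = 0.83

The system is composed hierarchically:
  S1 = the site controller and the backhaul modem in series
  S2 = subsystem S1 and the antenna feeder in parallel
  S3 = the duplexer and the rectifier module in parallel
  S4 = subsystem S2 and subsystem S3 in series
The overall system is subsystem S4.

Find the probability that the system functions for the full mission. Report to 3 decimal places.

0.976

Series (site controller and backhaul modem): 0.87000 × 0.86000 = 0.74820
Parallel ([0.74820] and antenna feeder): 1 − (1 − 0.74820)(1 − 0.93000) = 0.98237
Parallel (duplexer and rectifier module): 1 − (1 − 0.96000)(1 − 0.83000) = 0.99320
Series ([0.98237] and [0.99320]): 0.98237 × 0.99320 = 0.976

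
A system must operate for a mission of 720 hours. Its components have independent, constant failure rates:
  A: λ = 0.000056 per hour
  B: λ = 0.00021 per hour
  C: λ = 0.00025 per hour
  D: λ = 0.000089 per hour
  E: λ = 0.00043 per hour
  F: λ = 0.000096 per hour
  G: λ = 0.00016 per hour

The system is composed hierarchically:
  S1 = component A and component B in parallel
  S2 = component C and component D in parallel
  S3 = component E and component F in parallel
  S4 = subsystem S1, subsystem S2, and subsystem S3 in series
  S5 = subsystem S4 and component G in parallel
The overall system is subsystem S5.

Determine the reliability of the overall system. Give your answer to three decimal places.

R(A) = exp(−0.000056 × 720) = 0.96048
R(B) = exp(−0.00021 × 720) = 0.85968
R(C) = exp(−0.00025 × 720) = 0.83527
R(D) = exp(−0.000089 × 720) = 0.93793
R(E) = exp(−0.00043 × 720) = 0.73374
R(F) = exp(−0.000096 × 720) = 0.93321
R(G) = exp(−0.00016 × 720) = 0.89119
Parallel (A and B): 1 − (1 − 0.96048)(1 − 0.85968) = 0.99445
Parallel (C and D): 1 − (1 − 0.83527)(1 − 0.93793) = 0.98978
Parallel (E and F): 1 − (1 − 0.73374)(1 − 0.93321) = 0.98222
Series ([0.99445], [0.98978], and [0.98222]): 0.99445 × 0.98978 × 0.98222 = 0.96679
Parallel ([0.96679] and G): 1 − (1 − 0.96679)(1 − 0.89119) = 0.996

0.996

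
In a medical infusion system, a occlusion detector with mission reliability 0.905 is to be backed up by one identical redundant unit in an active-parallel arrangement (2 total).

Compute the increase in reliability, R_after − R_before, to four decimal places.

R_before = 0.905
R_after = 1 − (1 − 0.905)^2 = 0.9910
ΔR = 0.9910 − 0.905 = 0.0860

0.0860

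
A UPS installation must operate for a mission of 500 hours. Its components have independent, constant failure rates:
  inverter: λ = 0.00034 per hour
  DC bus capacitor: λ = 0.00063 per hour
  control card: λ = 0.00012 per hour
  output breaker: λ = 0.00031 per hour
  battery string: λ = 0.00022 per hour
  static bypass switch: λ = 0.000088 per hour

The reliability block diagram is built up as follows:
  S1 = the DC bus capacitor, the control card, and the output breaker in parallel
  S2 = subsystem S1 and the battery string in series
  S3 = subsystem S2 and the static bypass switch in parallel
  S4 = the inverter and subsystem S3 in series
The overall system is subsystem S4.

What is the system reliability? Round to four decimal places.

0.8398

R(inverter) = exp(−0.00034 × 500) = 0.843665
R(DC bus capacitor) = exp(−0.00063 × 500) = 0.729789
R(control card) = exp(−0.00012 × 500) = 0.941765
R(output breaker) = exp(−0.00031 × 500) = 0.856415
R(battery string) = exp(−0.00022 × 500) = 0.895834
R(static bypass switch) = exp(−0.000088 × 500) = 0.956954
Parallel (DC bus capacitor, control card, and output breaker): 1 − (1 − 0.729789)(1 − 0.941765)(1 − 0.856415) = 0.997741
Series ([0.997741] and battery string): 0.997741 × 0.895834 = 0.893810
Parallel ([0.893810] and static bypass switch): 1 − (1 − 0.893810)(1 − 0.956954) = 0.995429
Series (inverter and [0.995429]): 0.843665 × 0.995429 = 0.8398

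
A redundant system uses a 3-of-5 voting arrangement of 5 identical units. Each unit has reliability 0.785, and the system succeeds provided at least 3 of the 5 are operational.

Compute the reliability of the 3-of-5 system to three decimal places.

0.930

R = Σ_{i=3}^{5} C(5,i) p^i (1−p)^{5−i} with p = 0.785
C(5,3)·0.785^3·0.215^2 = 0.22361
C(5,4)·0.785^4·0.215^1 = 0.40821
C(5,5)·0.785^5·0.215^0 = 0.29809
Sum = 0.930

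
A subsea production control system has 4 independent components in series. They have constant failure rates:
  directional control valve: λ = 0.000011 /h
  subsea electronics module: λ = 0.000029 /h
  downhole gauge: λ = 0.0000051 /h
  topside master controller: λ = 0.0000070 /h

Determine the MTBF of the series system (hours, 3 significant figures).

19200

Series of exponential components: λ_sys = Σ λ_i
λ_sys = 0.000011 + 0.000029 + 0.0000051 + 0.0000070 = 5.2100e-05 /h
MTBF = 1 / λ_sys = 19200 h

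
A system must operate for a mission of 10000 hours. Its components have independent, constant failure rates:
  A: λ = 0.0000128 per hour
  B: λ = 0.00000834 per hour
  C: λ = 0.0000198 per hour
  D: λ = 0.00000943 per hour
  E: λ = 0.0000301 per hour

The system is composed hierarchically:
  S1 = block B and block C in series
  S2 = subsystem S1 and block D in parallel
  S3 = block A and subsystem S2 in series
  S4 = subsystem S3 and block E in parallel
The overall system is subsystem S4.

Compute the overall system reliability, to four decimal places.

R(A) = exp(−0.0000128 × 10000) = 0.879853
R(B) = exp(−0.00000834 × 10000) = 0.919983
R(C) = exp(−0.0000198 × 10000) = 0.820370
R(D) = exp(−0.00000943 × 10000) = 0.910010
R(E) = exp(−0.0000301 × 10000) = 0.740078
Series (B and C): 0.919983 × 0.820370 = 0.754726
Parallel ([0.754726] and D): 1 − (1 − 0.754726)(1 − 0.910010) = 0.977928
Series (A and [0.977928]): 0.879853 × 0.977928 = 0.860433
Parallel ([0.860433] and E): 1 − (1 − 0.860433)(1 − 0.740078) = 0.9637

0.9637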